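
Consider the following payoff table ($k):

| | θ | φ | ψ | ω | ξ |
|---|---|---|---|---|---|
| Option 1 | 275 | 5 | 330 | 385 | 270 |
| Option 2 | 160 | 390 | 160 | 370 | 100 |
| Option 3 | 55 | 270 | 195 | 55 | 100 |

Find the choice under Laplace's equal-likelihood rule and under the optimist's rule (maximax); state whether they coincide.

laplace → Option 1; maximax → Option 2 (disagree)

Row averages: Option 1=253, Option 2=236, Option 3=135
Highest average = 253 → Option 1.
Row maxima: Option 1=385, Option 2=390, Option 3=270
Best best-case = 390 → Option 2.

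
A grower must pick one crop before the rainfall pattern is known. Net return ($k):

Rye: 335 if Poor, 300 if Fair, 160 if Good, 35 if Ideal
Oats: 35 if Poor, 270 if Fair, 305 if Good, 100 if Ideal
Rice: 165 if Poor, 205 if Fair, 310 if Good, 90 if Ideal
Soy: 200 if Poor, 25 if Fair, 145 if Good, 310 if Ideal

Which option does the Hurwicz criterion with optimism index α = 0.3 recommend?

Rice

Rye: 0.3·335 + 0.7·35 = 125
Oats: 0.3·305 + 0.7·35 = 116
Rice: 0.3·310 + 0.7·90 = 156
Soy: 0.3·310 + 0.7·25 = 110.5
Highest Hurwicz score = 156 → Rice.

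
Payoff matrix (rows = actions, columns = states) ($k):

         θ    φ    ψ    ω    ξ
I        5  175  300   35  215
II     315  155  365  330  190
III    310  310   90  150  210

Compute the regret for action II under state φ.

155

Best payoff under φ is 310.
Regret = 310 − 155 = 155.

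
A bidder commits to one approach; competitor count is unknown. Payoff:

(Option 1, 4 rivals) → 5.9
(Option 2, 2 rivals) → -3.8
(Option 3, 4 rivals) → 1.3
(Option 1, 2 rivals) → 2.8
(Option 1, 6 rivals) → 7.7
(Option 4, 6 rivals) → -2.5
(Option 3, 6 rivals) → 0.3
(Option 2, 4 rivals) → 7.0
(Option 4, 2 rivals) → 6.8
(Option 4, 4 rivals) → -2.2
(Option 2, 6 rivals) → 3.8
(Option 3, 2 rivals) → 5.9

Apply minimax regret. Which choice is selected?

Option 1

Column bests: 2 rivals=6.8, 4 rivals=7.0, 6 rivals=7.7.
Option 1 regrets: 4.0, 1.1, 0.0 → max 4.0
Option 2 regrets: 10.6, 0.0, 3.9 → max 10.6
Option 3 regrets: 0.9, 5.7, 7.4 → max 7.4
Option 4 regrets: 0.0, 9.2, 10.2 → max 10.2
Smallest max regret = 4.0 → Option 1.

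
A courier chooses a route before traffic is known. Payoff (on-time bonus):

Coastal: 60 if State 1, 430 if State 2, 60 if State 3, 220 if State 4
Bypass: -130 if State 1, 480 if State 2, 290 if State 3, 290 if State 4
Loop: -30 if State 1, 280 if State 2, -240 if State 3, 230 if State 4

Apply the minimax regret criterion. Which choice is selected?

Bypass

Column bests: State 1=60, State 2=480, State 3=290, State 4=290.
Coastal regrets: 0, 50, 230, 70 → max 230
Bypass regrets: 190, 0, 0, 0 → max 190
Loop regrets: 90, 200, 530, 60 → max 530
Smallest max regret = 190 → Bypass.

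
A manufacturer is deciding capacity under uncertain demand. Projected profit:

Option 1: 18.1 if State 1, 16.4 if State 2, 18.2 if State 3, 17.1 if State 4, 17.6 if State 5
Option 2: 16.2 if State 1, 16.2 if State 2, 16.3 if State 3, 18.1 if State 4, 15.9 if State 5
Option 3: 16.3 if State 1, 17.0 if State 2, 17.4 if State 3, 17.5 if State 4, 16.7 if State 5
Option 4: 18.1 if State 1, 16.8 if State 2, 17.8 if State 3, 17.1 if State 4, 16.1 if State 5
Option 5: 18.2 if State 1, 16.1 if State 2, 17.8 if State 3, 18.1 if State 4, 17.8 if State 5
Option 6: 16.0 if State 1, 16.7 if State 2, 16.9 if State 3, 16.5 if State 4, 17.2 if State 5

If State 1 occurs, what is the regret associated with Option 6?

Best payoff under State 1 is 18.2.
Regret = 18.2 − 16.0 = 2.2.

2.2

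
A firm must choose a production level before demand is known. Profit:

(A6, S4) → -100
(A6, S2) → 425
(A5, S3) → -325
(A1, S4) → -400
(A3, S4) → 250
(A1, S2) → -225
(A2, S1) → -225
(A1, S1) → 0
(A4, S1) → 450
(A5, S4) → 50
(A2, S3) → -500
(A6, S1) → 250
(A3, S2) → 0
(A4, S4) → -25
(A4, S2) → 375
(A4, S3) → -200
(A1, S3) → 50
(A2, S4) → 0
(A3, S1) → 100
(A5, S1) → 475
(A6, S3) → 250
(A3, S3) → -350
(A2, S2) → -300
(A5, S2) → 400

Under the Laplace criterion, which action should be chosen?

Row averages: A1=-143.75, A2=-256.25, A3=0, A4=150, A5=150, A6=206.25
Highest average = 206.25 → A6.

A6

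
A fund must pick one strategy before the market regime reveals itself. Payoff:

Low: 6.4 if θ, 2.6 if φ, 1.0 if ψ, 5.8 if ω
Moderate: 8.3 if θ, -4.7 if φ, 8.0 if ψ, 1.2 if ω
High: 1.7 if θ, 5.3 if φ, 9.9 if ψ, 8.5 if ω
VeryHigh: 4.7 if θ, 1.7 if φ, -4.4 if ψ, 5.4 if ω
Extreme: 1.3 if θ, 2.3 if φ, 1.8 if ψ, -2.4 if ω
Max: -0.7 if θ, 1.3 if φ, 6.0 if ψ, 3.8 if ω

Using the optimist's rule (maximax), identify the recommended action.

High

Row maxima: Low=6.4, Moderate=8.3, High=9.9, VeryHigh=5.4, Extreme=2.3, Max=6.0
Best best-case = 9.9 → High.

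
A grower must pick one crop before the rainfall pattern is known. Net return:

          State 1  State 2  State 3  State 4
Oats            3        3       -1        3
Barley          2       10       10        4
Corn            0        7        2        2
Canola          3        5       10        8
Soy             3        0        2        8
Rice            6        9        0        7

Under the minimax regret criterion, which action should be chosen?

Column bests: State 1=6, State 2=10, State 3=10, State 4=8.
Oats regrets: 3, 7, 11, 5 → max 11
Barley regrets: 4, 0, 0, 4 → max 4
Corn regrets: 6, 3, 8, 6 → max 8
Canola regrets: 3, 5, 0, 0 → max 5
Soy regrets: 3, 10, 8, 0 → max 10
Rice regrets: 0, 1, 10, 1 → max 10
Smallest max regret = 4 → Barley.

Barley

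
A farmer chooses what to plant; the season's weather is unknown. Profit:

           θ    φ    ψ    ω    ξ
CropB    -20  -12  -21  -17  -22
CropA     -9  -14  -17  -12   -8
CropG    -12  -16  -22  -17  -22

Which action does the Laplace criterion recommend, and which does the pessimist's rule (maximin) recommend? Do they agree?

Row averages: CropB=-18.4, CropA=-12, CropG=-17.8
Highest average = -12 → CropA.
Row minima: CropB=-22, CropA=-17, CropG=-22
Best worst-case = -17 → CropA.

laplace → CropA; maximin → CropA (agree)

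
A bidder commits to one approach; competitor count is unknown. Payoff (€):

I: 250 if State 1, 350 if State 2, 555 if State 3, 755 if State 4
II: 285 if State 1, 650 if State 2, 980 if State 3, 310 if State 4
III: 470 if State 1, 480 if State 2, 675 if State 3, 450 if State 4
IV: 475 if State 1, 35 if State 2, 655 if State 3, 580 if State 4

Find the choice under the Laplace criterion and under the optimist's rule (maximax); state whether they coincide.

laplace → II; maximax → II (agree)

Row averages: I=477.5, II=556.25, III=518.75, IV=436.25
Highest average = 556.25 → II.
Row maxima: I=755, II=980, III=675, IV=655
Best best-case = 980 → II.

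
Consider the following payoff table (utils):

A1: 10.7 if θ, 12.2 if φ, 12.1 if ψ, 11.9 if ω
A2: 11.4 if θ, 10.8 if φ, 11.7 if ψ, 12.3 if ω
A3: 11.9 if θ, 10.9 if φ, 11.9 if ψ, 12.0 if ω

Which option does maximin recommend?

A3

Row minima: A1=10.7, A2=10.8, A3=10.9
Best worst-case = 10.9 → A3.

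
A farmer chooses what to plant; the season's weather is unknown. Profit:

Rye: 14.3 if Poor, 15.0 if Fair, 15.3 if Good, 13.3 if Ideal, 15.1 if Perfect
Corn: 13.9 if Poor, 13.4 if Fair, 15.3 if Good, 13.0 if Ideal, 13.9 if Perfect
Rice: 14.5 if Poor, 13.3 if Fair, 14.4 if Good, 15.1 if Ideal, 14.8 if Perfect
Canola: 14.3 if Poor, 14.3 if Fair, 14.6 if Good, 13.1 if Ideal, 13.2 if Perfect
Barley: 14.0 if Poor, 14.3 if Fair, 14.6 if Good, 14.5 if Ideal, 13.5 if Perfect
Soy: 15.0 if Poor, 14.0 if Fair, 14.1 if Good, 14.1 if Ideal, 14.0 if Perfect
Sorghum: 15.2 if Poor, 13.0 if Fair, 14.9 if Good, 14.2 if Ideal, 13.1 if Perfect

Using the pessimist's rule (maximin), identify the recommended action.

Soy

Row minima: Rye=13.3, Corn=13.0, Rice=13.3, Canola=13.1, Barley=13.5, Soy=14.0, Sorghum=13.0
Best worst-case = 14.0 → Soy.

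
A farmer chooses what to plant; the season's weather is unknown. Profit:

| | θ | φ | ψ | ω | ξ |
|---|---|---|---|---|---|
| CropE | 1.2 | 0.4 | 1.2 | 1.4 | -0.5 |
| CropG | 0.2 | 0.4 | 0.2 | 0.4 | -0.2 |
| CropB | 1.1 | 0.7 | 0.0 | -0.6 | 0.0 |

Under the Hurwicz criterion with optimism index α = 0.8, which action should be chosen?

CropE: 0.8·1.4 + 0.2·(-0.5) = 1.02
CropG: 0.8·0.4 + 0.2·(-0.2) = 0.28
CropB: 0.8·1.1 + 0.2·(-0.6) = 0.76
Highest Hurwicz score = 1.02 → CropE.

CropE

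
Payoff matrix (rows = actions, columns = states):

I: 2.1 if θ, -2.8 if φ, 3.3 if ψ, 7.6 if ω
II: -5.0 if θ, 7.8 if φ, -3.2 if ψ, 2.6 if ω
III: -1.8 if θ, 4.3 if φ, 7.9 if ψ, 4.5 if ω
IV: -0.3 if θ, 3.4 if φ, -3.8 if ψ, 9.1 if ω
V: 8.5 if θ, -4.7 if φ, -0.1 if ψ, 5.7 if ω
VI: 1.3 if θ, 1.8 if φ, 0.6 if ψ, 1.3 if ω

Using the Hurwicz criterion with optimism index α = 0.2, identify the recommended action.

VI

I: 0.2·7.6 + 0.8·(-2.8) = -0.72
II: 0.2·7.8 + 0.8·(-5.0) = -2.44
III: 0.2·7.9 + 0.8·(-1.8) = 0.14
IV: 0.2·9.1 + 0.8·(-3.8) = -1.22
V: 0.2·8.5 + 0.8·(-4.7) = -2.06
VI: 0.2·1.8 + 0.8·0.6 = 0.84
Highest Hurwicz score = 0.84 → VI.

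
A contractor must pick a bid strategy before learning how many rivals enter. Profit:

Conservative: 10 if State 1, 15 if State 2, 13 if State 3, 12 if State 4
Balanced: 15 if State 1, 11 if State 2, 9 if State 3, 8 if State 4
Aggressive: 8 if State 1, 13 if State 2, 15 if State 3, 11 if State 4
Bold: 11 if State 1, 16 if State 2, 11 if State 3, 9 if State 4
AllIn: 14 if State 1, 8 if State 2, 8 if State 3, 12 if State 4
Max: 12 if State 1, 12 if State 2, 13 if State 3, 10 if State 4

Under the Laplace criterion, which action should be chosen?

Row averages: Conservative=12.5, Balanced=10.75, Aggressive=11.75, Bold=11.75, AllIn=10.5, Max=11.75
Highest average = 12.5 → Conservative.

Conservative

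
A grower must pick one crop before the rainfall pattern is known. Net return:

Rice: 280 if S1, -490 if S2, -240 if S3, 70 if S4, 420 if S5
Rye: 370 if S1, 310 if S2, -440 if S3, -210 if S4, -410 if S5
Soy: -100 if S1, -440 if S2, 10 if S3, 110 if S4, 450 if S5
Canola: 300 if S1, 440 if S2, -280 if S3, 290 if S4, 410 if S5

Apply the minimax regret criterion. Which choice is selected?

Column bests: S1=370, S2=440, S3=10, S4=290, S5=450.
Rice regrets: 90, 930, 250, 220, 30 → max 930
Rye regrets: 0, 130, 450, 500, 860 → max 860
Soy regrets: 470, 880, 0, 180, 0 → max 880
Canola regrets: 70, 0, 290, 0, 40 → max 290
Smallest max regret = 290 → Canola.

Canola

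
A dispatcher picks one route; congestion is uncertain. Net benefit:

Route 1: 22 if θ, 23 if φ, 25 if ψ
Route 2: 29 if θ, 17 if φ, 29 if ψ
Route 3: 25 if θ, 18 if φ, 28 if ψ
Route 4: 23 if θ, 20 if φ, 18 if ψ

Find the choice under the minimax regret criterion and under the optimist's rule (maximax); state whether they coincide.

minimax regret → Route 3; maximax → Route 2 (disagree)

Column bests: θ=29, φ=23, ψ=29.
Route 1 regrets: 7, 0, 4 → max 7
Route 2 regrets: 0, 6, 0 → max 6
Route 3 regrets: 4, 5, 1 → max 5
Route 4 regrets: 6, 3, 11 → max 11
Smallest max regret = 5 → Route 3.
Row maxima: Route 1=25, Route 2=29, Route 3=28, Route 4=23
Best best-case = 29 → Route 2.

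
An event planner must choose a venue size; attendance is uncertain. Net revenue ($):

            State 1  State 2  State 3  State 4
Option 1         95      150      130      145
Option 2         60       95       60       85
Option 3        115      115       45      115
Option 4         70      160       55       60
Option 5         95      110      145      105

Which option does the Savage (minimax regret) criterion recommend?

Option 1

Column bests: State 1=115, State 2=160, State 3=145, State 4=145.
Option 1 regrets: 20, 10, 15, 0 → max 20
Option 2 regrets: 55, 65, 85, 60 → max 85
Option 3 regrets: 0, 45, 100, 30 → max 100
Option 4 regrets: 45, 0, 90, 85 → max 90
Option 5 regrets: 20, 50, 0, 40 → max 50
Smallest max regret = 20 → Option 1.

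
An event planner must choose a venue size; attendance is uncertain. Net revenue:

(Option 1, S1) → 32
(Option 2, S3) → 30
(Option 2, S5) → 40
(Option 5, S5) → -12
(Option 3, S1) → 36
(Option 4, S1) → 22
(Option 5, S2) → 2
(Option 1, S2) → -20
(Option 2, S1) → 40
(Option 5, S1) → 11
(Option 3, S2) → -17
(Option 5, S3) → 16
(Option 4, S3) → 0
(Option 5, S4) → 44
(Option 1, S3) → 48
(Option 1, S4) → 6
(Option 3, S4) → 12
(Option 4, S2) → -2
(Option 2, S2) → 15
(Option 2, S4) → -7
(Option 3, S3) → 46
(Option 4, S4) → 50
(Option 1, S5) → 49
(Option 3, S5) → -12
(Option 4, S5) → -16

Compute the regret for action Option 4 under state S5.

Best payoff under S5 is 49.
Regret = 49 − (-16) = 65.

65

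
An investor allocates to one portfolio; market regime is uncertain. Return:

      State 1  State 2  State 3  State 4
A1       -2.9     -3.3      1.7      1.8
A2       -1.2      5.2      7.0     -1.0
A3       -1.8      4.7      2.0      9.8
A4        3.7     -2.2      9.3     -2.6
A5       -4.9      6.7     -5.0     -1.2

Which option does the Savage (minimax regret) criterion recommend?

Column bests: State 1=3.7, State 2=6.7, State 3=9.3, State 4=9.8.
A1 regrets: 6.6, 10.0, 7.6, 8.0 → max 10.0
A2 regrets: 4.9, 1.5, 2.3, 10.8 → max 10.8
A3 regrets: 5.5, 2.0, 7.3, 0.0 → max 7.3
A4 regrets: 0.0, 8.9, 0.0, 12.4 → max 12.4
A5 regrets: 8.6, 0.0, 14.3, 11.0 → max 14.3
Smallest max regret = 7.3 → A3.

A3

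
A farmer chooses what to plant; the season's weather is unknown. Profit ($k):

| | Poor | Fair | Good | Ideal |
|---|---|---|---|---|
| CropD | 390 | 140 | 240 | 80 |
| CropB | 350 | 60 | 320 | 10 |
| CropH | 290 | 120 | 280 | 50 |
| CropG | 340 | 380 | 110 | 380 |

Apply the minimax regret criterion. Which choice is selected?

CropG

Column bests: Poor=390, Fair=380, Good=320, Ideal=380.
CropD regrets: 0, 240, 80, 300 → max 300
CropB regrets: 40, 320, 0, 370 → max 370
CropH regrets: 100, 260, 40, 330 → max 330
CropG regrets: 50, 0, 210, 0 → max 210
Smallest max regret = 210 → CropG.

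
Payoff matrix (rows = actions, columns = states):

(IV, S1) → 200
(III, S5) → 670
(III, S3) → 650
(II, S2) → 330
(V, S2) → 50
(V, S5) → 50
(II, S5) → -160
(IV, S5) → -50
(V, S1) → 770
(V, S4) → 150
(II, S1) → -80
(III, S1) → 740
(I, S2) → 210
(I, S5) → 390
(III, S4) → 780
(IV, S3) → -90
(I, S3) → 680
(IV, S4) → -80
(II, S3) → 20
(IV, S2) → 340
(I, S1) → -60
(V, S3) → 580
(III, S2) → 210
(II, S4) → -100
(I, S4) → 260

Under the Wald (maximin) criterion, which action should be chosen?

Row minima: I=-60, II=-160, III=210, IV=-90, V=50
Best worst-case = 210 → III.

III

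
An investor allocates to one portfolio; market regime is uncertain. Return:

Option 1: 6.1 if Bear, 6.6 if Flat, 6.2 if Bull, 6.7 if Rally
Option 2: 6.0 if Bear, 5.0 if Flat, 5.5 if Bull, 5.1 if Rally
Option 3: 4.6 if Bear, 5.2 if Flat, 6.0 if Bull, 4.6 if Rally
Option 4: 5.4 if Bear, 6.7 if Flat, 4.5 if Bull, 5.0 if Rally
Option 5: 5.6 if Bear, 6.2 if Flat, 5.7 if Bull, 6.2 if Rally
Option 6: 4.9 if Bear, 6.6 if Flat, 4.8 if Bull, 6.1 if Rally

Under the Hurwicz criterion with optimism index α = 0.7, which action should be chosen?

Option 1

Option 1: 0.7·6.7 + 0.3·6.1 = 6.52
Option 2: 0.7·6.0 + 0.3·5.0 = 5.7
Option 3: 0.7·6.0 + 0.3·4.6 = 5.58
Option 4: 0.7·6.7 + 0.3·4.5 = 6.04
Option 5: 0.7·6.2 + 0.3·5.6 = 6.02
Option 6: 0.7·6.6 + 0.3·4.8 = 6.06
Highest Hurwicz score = 6.52 → Option 1.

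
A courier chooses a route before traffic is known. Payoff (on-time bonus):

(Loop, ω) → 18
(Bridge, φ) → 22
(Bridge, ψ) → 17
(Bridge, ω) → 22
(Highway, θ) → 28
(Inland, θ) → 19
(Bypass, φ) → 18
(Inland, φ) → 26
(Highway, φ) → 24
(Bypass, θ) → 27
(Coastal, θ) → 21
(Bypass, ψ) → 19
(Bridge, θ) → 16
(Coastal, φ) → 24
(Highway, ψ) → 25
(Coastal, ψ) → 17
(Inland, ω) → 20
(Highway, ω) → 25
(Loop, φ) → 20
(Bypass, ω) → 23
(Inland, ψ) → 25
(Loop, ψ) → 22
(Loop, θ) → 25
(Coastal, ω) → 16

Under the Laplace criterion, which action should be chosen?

Highway

Row averages: Inland=22.5, Bridge=19.25, Bypass=21.75, Coastal=19.5, Loop=21.25, Highway=25.5
Highest average = 25.5 → Highway.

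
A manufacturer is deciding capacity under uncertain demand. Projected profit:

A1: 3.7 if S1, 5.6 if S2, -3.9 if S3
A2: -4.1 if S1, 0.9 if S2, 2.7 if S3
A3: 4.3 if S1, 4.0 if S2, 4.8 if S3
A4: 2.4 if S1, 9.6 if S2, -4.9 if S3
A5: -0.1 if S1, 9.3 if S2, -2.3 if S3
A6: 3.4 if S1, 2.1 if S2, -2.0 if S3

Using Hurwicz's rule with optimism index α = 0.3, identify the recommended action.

A1: 0.3·5.6 + 0.7·(-3.9) = -1.05
A2: 0.3·2.7 + 0.7·(-4.1) = -2.06
A3: 0.3·4.8 + 0.7·4.0 = 4.24
A4: 0.3·9.6 + 0.7·(-4.9) = -0.55
A5: 0.3·9.3 + 0.7·(-2.3) = 1.18
A6: 0.3·3.4 + 0.7·(-2.0) = -0.38
Highest Hurwicz score = 4.24 → A3.

A3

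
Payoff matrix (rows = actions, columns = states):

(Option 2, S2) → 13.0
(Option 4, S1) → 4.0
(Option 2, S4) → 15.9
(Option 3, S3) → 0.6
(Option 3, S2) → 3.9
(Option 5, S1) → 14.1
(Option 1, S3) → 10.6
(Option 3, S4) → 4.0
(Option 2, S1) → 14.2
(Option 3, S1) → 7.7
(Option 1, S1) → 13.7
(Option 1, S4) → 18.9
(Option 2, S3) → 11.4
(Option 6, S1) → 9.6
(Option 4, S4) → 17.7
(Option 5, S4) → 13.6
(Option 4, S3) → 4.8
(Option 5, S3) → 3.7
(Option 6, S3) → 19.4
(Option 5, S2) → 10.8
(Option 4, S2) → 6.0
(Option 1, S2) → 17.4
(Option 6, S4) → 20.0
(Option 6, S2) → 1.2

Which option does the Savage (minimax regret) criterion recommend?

Column bests: S1=14.2, S2=17.4, S3=19.4, S4=20.0.
Option 1 regrets: 0.5, 0.0, 8.8, 1.1 → max 8.8
Option 2 regrets: 0.0, 4.4, 8.0, 4.1 → max 8.0
Option 3 regrets: 6.5, 13.5, 18.8, 16.0 → max 18.8
Option 4 regrets: 10.2, 11.4, 14.6, 2.3 → max 14.6
Option 5 regrets: 0.1, 6.6, 15.7, 6.4 → max 15.7
Option 6 regrets: 4.6, 16.2, 0.0, 0.0 → max 16.2
Smallest max regret = 8.0 → Option 2.

Option 2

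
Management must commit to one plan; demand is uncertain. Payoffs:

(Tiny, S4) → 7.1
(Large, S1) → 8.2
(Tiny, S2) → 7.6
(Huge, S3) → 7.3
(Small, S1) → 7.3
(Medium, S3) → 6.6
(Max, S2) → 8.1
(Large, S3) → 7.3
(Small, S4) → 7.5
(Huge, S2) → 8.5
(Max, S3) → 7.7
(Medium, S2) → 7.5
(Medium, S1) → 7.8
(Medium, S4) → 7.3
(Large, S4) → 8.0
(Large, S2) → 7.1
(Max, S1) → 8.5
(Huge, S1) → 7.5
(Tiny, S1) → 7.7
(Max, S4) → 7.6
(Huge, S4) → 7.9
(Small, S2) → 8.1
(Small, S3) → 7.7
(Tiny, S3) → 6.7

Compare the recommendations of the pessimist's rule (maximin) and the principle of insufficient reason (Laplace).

Row minima: Tiny=6.7, Small=7.3, Medium=6.6, Large=7.1, Huge=7.3, Max=7.6
Best worst-case = 7.6 → Max.
Row averages: Tiny=7.275, Small=7.65, Medium=7.3, Large=7.65, Huge=7.8, Max=7.975
Highest average = 7.975 → Max.

maximin → Max; laplace → Max (agree)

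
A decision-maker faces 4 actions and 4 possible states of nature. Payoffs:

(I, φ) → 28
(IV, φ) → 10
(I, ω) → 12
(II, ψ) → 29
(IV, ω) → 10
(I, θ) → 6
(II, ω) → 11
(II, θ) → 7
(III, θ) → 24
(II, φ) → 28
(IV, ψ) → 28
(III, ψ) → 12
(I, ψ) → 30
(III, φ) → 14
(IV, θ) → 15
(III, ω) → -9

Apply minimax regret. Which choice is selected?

II

Column bests: θ=24, φ=28, ψ=30, ω=12.
I regrets: 18, 0, 0, 0 → max 18
II regrets: 17, 0, 1, 1 → max 17
III regrets: 0, 14, 18, 21 → max 21
IV regrets: 9, 18, 2, 2 → max 18
Smallest max regret = 17 → II.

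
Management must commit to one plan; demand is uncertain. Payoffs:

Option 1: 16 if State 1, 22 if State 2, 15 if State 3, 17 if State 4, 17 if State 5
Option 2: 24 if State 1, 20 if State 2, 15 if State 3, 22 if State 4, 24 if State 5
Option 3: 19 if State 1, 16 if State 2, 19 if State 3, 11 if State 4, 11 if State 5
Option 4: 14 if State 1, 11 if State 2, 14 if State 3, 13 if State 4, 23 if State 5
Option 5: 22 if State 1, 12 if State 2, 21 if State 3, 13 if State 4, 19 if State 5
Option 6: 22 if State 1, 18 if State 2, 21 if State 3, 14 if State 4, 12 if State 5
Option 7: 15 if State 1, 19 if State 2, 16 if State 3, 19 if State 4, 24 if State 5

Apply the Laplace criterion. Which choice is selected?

Option 2

Row averages: Option 1=17.4, Option 2=21, Option 3=15.2, Option 4=15, Option 5=17.4, Option 6=17.4, Option 7=18.6
Highest average = 21 → Option 2.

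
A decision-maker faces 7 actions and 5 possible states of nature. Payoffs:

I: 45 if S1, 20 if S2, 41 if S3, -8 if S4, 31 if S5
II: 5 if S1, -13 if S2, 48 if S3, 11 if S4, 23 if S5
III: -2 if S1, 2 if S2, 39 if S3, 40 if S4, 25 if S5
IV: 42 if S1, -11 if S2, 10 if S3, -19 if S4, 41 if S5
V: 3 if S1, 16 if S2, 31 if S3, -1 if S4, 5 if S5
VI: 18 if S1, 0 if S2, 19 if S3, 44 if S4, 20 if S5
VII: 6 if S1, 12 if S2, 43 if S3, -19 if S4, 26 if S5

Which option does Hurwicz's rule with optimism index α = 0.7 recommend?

I: 0.7·45 + 0.3·(-8) = 29.1
II: 0.7·48 + 0.3·(-13) = 29.7
III: 0.7·40 + 0.3·(-2) = 27.4
IV: 0.7·42 + 0.3·(-19) = 23.7
V: 0.7·31 + 0.3·(-1) = 21.4
VI: 0.7·44 + 0.3·0 = 30.8
VII: 0.7·43 + 0.3·(-19) = 24.4
Highest Hurwicz score = 30.8 → VI.

VI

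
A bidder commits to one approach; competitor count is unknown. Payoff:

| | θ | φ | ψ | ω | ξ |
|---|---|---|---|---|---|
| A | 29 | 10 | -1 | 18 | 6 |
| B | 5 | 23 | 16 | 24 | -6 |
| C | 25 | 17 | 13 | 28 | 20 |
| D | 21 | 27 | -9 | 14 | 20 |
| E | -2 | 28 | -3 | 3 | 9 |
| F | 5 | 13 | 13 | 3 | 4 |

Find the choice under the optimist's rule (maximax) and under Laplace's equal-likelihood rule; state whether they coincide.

Row maxima: A=29, B=24, C=28, D=27, E=28, F=13
Best best-case = 29 → A.
Row averages: A=12.4, B=12.4, C=20.6, D=14.6, E=7, F=7.6
Highest average = 20.6 → C.

maximax → A; laplace → C (disagree)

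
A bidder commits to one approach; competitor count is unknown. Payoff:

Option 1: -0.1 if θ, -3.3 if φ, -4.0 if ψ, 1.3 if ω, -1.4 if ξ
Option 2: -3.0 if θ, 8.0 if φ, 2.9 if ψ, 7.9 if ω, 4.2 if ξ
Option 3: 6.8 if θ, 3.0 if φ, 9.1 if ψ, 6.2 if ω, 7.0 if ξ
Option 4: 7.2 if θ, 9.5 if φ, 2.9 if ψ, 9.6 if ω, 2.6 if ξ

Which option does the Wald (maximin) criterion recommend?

Row minima: Option 1=-4.0, Option 2=-3.0, Option 3=3.0, Option 4=2.6
Best worst-case = 3.0 → Option 3.

Option 3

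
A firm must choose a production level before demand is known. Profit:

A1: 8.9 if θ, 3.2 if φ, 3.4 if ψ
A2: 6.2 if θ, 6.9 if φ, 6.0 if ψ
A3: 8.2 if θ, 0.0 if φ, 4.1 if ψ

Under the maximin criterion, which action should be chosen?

A2

Row minima: A1=3.2, A2=6.0, A3=0.0
Best worst-case = 6.0 → A2.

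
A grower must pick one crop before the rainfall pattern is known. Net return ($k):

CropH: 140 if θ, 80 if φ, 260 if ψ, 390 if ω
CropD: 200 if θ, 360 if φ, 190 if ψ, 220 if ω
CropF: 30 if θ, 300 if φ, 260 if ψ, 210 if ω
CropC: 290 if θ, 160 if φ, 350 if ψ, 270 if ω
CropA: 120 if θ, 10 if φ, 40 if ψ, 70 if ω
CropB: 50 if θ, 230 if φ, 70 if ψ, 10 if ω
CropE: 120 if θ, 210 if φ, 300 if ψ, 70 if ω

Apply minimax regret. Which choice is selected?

CropD

Column bests: θ=290, φ=360, ψ=350, ω=390.
CropH regrets: 150, 280, 90, 0 → max 280
CropD regrets: 90, 0, 160, 170 → max 170
CropF regrets: 260, 60, 90, 180 → max 260
CropC regrets: 0, 200, 0, 120 → max 200
CropA regrets: 170, 350, 310, 320 → max 350
CropB regrets: 240, 130, 280, 380 → max 380
CropE regrets: 170, 150, 50, 320 → max 320
Smallest max regret = 170 → CropD.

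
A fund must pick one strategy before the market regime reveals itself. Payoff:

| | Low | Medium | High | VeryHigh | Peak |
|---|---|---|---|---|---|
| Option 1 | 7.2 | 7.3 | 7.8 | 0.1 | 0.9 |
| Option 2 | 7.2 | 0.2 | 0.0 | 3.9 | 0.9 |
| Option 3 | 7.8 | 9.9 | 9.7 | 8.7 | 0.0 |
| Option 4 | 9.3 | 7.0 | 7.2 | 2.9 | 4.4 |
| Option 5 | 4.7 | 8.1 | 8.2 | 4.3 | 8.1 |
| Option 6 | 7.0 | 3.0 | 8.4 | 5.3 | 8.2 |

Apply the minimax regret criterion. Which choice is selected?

Option 5

Column bests: Low=9.3, Medium=9.9, High=9.7, VeryHigh=8.7, Peak=8.2.
Option 1 regrets: 2.1, 2.6, 1.9, 8.6, 7.3 → max 8.6
Option 2 regrets: 2.1, 9.7, 9.7, 4.8, 7.3 → max 9.7
Option 3 regrets: 1.5, 0.0, 0.0, 0.0, 8.2 → max 8.2
Option 4 regrets: 0.0, 2.9, 2.5, 5.8, 3.8 → max 5.8
Option 5 regrets: 4.6, 1.8, 1.5, 4.4, 0.1 → max 4.6
Option 6 regrets: 2.3, 6.9, 1.3, 3.4, 0.0 → max 6.9
Smallest max regret = 4.6 → Option 5.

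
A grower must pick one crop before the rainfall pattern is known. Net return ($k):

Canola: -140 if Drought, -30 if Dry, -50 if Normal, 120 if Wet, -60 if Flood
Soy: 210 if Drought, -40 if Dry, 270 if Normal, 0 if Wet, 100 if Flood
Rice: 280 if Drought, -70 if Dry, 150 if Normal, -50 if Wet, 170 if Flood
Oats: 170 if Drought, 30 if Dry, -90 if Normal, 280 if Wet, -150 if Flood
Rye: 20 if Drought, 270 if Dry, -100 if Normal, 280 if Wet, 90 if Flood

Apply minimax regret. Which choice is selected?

Soy

Column bests: Drought=280, Dry=270, Normal=270, Wet=280, Flood=170.
Canola regrets: 420, 300, 320, 160, 230 → max 420
Soy regrets: 70, 310, 0, 280, 70 → max 310
Rice regrets: 0, 340, 120, 330, 0 → max 340
Oats regrets: 110, 240, 360, 0, 320 → max 360
Rye regrets: 260, 0, 370, 0, 80 → max 370
Smallest max regret = 310 → Soy.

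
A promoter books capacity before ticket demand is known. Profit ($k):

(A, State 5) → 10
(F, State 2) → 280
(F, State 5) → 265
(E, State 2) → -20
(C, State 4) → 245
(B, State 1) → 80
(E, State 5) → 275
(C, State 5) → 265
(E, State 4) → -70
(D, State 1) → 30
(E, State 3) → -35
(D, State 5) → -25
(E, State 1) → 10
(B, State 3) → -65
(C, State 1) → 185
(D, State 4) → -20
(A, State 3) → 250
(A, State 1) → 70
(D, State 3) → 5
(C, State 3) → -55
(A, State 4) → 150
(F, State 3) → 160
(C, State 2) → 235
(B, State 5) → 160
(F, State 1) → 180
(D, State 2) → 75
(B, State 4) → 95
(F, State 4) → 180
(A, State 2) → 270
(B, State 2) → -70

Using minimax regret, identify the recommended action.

F

Column bests: State 1=185, State 2=280, State 3=250, State 4=245, State 5=275.
A regrets: 115, 10, 0, 95, 265 → max 265
B regrets: 105, 350, 315, 150, 115 → max 350
C regrets: 0, 45, 305, 0, 10 → max 305
D regrets: 155, 205, 245, 265, 300 → max 300
E regrets: 175, 300, 285, 315, 0 → max 315
F regrets: 5, 0, 90, 65, 10 → max 90
Smallest max regret = 90 → F.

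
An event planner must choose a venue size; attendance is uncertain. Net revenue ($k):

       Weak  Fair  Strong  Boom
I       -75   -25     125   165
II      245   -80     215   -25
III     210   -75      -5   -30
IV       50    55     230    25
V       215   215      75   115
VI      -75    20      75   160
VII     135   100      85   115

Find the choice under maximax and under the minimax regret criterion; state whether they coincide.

maximax → II; minimax regret → VII (disagree)

Row maxima: I=165, II=245, III=210, IV=230, V=215, VI=160, VII=135
Best best-case = 245 → II.
Column bests: Weak=245, Fair=215, Strong=230, Boom=165.
I regrets: 320, 240, 105, 0 → max 320
II regrets: 0, 295, 15, 190 → max 295
III regrets: 35, 290, 235, 195 → max 290
IV regrets: 195, 160, 0, 140 → max 195
V regrets: 30, 0, 155, 50 → max 155
VI regrets: 320, 195, 155, 5 → max 320
VII regrets: 110, 115, 145, 50 → max 145
Smallest max regret = 145 → VII.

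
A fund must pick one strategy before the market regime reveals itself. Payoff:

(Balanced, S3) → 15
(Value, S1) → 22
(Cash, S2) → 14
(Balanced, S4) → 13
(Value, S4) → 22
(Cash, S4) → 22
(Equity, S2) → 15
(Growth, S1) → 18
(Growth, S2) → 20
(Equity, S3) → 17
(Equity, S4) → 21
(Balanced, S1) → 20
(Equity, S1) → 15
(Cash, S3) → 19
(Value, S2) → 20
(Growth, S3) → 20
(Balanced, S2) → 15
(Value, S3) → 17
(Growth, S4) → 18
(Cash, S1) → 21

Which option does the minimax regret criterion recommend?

Column bests: S1=22, S2=20, S3=20, S4=22.
Cash regrets: 1, 6, 1, 0 → max 6
Value regrets: 0, 0, 3, 0 → max 3
Equity regrets: 7, 5, 3, 1 → max 7
Balanced regrets: 2, 5, 5, 9 → max 9
Growth regrets: 4, 0, 0, 4 → max 4
Smallest max regret = 3 → Value.

Value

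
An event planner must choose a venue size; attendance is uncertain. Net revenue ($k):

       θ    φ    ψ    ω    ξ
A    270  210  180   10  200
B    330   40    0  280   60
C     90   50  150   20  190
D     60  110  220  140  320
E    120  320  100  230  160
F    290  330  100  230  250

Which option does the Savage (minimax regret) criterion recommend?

F

Column bests: θ=330, φ=330, ψ=220, ω=280, ξ=320.
A regrets: 60, 120, 40, 270, 120 → max 270
B regrets: 0, 290, 220, 0, 260 → max 290
C regrets: 240, 280, 70, 260, 130 → max 280
D regrets: 270, 220, 0, 140, 0 → max 270
E regrets: 210, 10, 120, 50, 160 → max 210
F regrets: 40, 0, 120, 50, 70 → max 120
Smallest max regret = 120 → F.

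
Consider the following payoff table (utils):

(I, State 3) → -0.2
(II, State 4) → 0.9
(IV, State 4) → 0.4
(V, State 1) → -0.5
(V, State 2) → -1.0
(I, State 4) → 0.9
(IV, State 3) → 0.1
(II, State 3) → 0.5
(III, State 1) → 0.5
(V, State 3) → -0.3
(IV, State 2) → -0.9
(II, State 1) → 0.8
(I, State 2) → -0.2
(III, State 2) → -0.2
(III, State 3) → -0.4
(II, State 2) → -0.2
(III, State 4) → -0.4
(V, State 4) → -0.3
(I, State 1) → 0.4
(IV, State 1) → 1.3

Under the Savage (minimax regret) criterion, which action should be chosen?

Column bests: State 1=1.3, State 2=-0.2, State 3=0.5, State 4=0.9.
I regrets: 0.9, 0.0, 0.7, 0.0 → max 0.9
II regrets: 0.5, 0.0, 0.0, 0.0 → max 0.5
III regrets: 0.8, 0.0, 0.9, 1.3 → max 1.3
IV regrets: 0.0, 0.7, 0.4, 0.5 → max 0.7
V regrets: 1.8, 0.8, 0.8, 1.2 → max 1.8
Smallest max regret = 0.5 → II.

II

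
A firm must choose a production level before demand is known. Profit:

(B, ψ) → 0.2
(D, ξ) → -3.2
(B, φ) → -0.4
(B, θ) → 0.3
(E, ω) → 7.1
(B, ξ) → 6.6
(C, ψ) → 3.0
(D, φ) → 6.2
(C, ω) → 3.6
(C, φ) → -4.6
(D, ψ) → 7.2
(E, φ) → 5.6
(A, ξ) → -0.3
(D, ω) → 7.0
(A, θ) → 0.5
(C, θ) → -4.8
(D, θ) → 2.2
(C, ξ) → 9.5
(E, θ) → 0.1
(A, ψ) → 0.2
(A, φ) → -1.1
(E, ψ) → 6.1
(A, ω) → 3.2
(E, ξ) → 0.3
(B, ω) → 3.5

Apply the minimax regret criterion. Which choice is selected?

B

Column bests: θ=2.2, φ=6.2, ψ=7.2, ω=7.1, ξ=9.5.
A regrets: 1.7, 7.3, 7.0, 3.9, 9.8 → max 9.8
B regrets: 1.9, 6.6, 7.0, 3.6, 2.9 → max 7.0
C regrets: 7.0, 10.8, 4.2, 3.5, 0.0 → max 10.8
D regrets: 0.0, 0.0, 0.0, 0.1, 12.7 → max 12.7
E regrets: 2.1, 0.6, 1.1, 0.0, 9.2 → max 9.2
Smallest max regret = 7.0 → B.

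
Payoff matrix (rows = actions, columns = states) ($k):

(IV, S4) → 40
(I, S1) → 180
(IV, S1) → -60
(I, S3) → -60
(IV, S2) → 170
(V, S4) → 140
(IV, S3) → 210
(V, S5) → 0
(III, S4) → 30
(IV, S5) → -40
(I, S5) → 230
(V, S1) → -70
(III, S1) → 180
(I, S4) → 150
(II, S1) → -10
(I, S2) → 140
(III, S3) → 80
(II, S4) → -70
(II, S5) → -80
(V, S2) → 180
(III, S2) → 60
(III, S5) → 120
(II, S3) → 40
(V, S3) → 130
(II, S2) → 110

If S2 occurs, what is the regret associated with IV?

10

Best payoff under S2 is 180.
Regret = 180 − 170 = 10.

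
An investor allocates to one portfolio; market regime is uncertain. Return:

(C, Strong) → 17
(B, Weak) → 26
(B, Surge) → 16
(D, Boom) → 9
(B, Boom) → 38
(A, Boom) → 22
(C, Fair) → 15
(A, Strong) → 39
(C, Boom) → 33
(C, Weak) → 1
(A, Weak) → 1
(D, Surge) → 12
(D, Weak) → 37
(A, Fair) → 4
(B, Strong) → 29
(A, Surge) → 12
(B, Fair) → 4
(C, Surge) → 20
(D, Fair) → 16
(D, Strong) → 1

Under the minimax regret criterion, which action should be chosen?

Column bests: Weak=37, Fair=16, Strong=39, Boom=38, Surge=20.
A regrets: 36, 12, 0, 16, 8 → max 36
B regrets: 11, 12, 10, 0, 4 → max 12
C regrets: 36, 1, 22, 5, 0 → max 36
D regrets: 0, 0, 38, 29, 8 → max 38
Smallest max regret = 12 → B.

B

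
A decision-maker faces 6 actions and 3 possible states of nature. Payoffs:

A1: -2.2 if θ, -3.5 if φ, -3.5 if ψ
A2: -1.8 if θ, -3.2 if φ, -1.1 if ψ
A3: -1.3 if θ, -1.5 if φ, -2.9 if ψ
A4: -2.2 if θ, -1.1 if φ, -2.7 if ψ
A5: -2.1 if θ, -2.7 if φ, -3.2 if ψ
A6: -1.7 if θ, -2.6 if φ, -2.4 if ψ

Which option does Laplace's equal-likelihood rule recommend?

A3

Row averages: A1=-46/15, A2=-61/30, A3=-1.9, A4=-2, A5=-8/3, A6=-67/30
Highest average = -1.9 → A3.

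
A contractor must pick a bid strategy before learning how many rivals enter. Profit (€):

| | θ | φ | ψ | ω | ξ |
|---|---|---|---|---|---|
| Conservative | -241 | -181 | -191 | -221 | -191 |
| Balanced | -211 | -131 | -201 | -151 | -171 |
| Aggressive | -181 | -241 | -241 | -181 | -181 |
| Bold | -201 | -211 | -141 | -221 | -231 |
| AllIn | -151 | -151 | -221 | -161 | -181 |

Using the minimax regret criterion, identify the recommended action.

Column bests: θ=-151, φ=-131, ψ=-141, ω=-151, ξ=-171.
Conservative regrets: 90, 50, 50, 70, 20 → max 90
Balanced regrets: 60, 0, 60, 0, 0 → max 60
Aggressive regrets: 30, 110, 100, 30, 10 → max 110
Bold regrets: 50, 80, 0, 70, 60 → max 80
AllIn regrets: 0, 20, 80, 10, 10 → max 80
Smallest max regret = 60 → Balanced.

Balanced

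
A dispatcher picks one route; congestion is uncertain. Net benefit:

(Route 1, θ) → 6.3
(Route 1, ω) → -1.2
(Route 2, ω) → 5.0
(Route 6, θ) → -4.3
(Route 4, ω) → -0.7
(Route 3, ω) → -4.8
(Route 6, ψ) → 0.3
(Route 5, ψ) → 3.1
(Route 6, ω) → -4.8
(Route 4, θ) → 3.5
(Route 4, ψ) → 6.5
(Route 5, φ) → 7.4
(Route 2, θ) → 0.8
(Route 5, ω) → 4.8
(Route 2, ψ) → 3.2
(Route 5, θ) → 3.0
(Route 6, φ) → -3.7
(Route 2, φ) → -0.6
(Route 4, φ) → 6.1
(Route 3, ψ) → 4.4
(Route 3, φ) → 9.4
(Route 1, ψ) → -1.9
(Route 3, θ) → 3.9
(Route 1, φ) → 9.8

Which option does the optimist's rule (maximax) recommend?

Route 1

Row maxima: Route 1=9.8, Route 2=5.0, Route 3=9.4, Route 4=6.5, Route 5=7.4, Route 6=0.3
Best best-case = 9.8 → Route 1.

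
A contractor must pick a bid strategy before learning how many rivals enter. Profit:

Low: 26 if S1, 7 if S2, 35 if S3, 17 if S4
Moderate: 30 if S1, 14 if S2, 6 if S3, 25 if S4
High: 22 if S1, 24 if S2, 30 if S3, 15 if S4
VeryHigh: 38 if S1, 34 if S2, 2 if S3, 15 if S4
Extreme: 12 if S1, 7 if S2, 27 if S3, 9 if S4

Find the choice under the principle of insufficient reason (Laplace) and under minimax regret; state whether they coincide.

Row averages: Low=21.25, Moderate=18.75, High=22.75, VeryHigh=22.25, Extreme=13.75
Highest average = 22.75 → High.
Column bests: S1=38, S2=34, S3=35, S4=25.
Low regrets: 12, 27, 0, 8 → max 27
Moderate regrets: 8, 20, 29, 0 → max 29
High regrets: 16, 10, 5, 10 → max 16
VeryHigh regrets: 0, 0, 33, 10 → max 33
Extreme regrets: 26, 27, 8, 16 → max 27
Smallest max regret = 16 → High.

laplace → High; minimax regret → High (agree)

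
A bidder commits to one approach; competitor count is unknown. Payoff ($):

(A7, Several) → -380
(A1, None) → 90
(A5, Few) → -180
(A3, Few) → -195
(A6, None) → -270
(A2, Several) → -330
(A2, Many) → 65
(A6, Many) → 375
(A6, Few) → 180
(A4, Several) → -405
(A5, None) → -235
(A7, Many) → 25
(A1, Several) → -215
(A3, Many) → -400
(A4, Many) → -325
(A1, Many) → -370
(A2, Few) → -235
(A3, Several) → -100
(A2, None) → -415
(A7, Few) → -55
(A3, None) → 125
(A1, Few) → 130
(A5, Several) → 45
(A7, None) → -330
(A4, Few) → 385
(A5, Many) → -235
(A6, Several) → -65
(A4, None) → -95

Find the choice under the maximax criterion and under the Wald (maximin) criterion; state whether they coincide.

Row maxima: A1=130, A2=65, A3=125, A4=385, A5=45, A6=375, A7=25
Best best-case = 385 → A4.
Row minima: A1=-370, A2=-415, A3=-400, A4=-405, A5=-235, A6=-270, A7=-380
Best worst-case = -235 → A5.

maximax → A4; maximin → A5 (disagree)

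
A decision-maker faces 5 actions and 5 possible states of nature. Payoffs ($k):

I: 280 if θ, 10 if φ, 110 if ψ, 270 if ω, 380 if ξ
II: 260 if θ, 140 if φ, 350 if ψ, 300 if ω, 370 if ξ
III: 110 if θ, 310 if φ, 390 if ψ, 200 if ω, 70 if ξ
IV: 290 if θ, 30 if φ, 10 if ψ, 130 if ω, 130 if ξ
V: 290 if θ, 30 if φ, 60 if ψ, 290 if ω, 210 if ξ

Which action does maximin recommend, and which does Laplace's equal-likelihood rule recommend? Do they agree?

maximin → II; laplace → II (agree)

Row minima: I=10, II=140, III=70, IV=10, V=30
Best worst-case = 140 → II.
Row averages: I=210, II=284, III=216, IV=118, V=176
Highest average = 284 → II.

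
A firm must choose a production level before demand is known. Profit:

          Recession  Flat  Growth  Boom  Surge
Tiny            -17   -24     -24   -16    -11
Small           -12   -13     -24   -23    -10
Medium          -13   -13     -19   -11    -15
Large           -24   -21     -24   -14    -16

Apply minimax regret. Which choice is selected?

Column bests: Recession=-12, Flat=-13, Growth=-19, Boom=-11, Surge=-10.
Tiny regrets: 5, 11, 5, 5, 1 → max 11
Small regrets: 0, 0, 5, 12, 0 → max 12
Medium regrets: 1, 0, 0, 0, 5 → max 5
Large regrets: 12, 8, 5, 3, 6 → max 12
Smallest max regret = 5 → Medium.

Medium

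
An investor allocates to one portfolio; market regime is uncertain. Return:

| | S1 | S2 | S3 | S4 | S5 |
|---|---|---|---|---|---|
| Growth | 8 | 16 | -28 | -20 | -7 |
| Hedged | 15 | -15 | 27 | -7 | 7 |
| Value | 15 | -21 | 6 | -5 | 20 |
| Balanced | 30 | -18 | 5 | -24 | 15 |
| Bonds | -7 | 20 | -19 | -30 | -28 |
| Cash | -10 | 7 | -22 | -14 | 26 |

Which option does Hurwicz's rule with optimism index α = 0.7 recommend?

Hedged

Growth: 0.7·16 + 0.3·(-28) = 2.8
Hedged: 0.7·27 + 0.3·(-15) = 14.4
Value: 0.7·20 + 0.3·(-21) = 7.7
Balanced: 0.7·30 + 0.3·(-24) = 13.8
Bonds: 0.7·20 + 0.3·(-30) = 5
Cash: 0.7·26 + 0.3·(-22) = 11.6
Highest Hurwicz score = 14.4 → Hedged.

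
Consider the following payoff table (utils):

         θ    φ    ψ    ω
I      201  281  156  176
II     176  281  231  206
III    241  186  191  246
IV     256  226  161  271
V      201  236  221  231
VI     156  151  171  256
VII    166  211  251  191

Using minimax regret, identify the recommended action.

Column bests: θ=256, φ=281, ψ=251, ω=271.
I regrets: 55, 0, 95, 95 → max 95
II regrets: 80, 0, 20, 65 → max 80
III regrets: 15, 95, 60, 25 → max 95
IV regrets: 0, 55, 90, 0 → max 90
V regrets: 55, 45, 30, 40 → max 55
VI regrets: 100, 130, 80, 15 → max 130
VII regrets: 90, 70, 0, 80 → max 90
Smallest max regret = 55 → V.

V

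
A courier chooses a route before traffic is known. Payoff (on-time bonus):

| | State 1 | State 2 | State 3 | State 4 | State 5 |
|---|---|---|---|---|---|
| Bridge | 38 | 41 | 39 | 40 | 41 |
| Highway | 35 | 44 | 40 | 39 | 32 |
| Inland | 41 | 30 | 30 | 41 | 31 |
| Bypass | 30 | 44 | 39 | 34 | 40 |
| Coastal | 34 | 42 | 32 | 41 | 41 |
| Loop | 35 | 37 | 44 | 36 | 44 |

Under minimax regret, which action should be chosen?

Column bests: State 1=41, State 2=44, State 3=44, State 4=41, State 5=44.
Bridge regrets: 3, 3, 5, 1, 3 → max 5
Highway regrets: 6, 0, 4, 2, 12 → max 12
Inland regrets: 0, 14, 14, 0, 13 → max 14
Bypass regrets: 11, 0, 5, 7, 4 → max 11
Coastal regrets: 7, 2, 12, 0, 3 → max 12
Loop regrets: 6, 7, 0, 5, 0 → max 7
Smallest max regret = 5 → Bridge.

Bridge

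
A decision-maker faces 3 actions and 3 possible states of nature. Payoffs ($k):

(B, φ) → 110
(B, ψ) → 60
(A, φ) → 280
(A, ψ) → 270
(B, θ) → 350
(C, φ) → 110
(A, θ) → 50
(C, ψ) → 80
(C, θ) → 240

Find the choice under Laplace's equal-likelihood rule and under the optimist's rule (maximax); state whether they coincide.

laplace → A; maximax → B (disagree)

Row averages: A=200, B=520/3, C=430/3
Highest average = 200 → A.
Row maxima: A=280, B=350, C=240
Best best-case = 350 → B.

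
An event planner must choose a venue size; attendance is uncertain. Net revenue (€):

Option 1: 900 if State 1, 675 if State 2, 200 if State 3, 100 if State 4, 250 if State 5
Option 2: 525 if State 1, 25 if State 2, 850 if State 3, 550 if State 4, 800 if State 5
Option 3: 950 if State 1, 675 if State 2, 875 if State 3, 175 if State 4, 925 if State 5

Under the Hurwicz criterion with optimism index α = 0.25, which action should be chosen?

Option 1: 0.25·900 + 0.75·100 = 300
Option 2: 0.25·850 + 0.75·25 = 231.25
Option 3: 0.25·950 + 0.75·175 = 368.75
Highest Hurwicz score = 368.75 → Option 3.

Option 3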